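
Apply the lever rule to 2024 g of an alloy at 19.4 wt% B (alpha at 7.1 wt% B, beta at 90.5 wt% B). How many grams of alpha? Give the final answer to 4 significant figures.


f_alpha = (C_beta - C0) / (C_beta - C_alpha)
f_alpha = (90.5 - 19.4) / (90.5 - 7.1) = 0.852518
m_alpha = f_alpha * m_total = 0.852518 * 2024 = 1725 g


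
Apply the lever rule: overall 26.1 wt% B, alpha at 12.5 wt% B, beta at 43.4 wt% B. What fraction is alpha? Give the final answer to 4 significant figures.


f_alpha = (C_beta - C0) / (C_beta - C_alpha)
f_alpha = (43.4 - 26.1) / (43.4 - 12.5)
f_alpha = 0.5599


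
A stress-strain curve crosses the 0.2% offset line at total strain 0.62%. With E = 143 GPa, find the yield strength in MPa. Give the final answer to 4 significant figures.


Offset strain = 0.002
Elastic strain at yield = total_strain - offset = 6.2e-03 - 0.002 = 4.2e-03
sigma_y = E * elastic_strain = 143000 * 4.2e-03
sigma_y = 600.6 MPa


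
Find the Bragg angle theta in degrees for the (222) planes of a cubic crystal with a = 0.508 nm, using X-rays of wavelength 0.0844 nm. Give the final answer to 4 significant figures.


d = a / sqrt(h^2+k^2+l^2)
d = 0.508 / sqrt(12) = 0.146647 nm
lambda = 2*d*sin(theta)  =>  sin(theta) = lambda / (2*d)
sin(theta) = 0.0844 / (2 * 0.146647) = 0.287766
theta = 16.72 deg


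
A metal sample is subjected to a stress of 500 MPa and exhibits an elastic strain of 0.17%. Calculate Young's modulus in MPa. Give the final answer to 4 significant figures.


E = sigma / epsilon
epsilon = 0.17% = 1.7e-03
E = 500 / 1.7e-03
E = 294100 MPa


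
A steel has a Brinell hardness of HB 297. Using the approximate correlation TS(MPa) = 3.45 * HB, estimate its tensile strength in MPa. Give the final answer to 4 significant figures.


TS (MPa) = 3.45 * HB
TS = 3.45 * 297
TS = 1025 MPa


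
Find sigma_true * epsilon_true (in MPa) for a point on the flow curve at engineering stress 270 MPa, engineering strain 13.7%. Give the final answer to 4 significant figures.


sigma_true = sigma_eng * (1 + epsilon_eng)
sigma_true = 270 * (1 + 0.137) = 306.99 MPa
epsilon_true = ln(1 + epsilon_eng)
epsilon_true = ln(1 + 0.137) = 0.128393
sigma_true * epsilon_true = 306.99 * 0.128393 = 39.42 MPa


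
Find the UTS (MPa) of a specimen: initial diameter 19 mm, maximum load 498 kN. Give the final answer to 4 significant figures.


A0 = pi*(d/2)^2 = pi*(19/2)^2 = 283.529 mm^2
UTS = F_max / A0 = 498*1000 / 283.529
UTS = 1756 MPa


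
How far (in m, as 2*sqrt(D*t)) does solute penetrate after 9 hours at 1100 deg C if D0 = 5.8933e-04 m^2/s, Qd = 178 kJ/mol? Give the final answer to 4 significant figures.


Step 1: D = D0 * exp(-Qd/(R*T))
T = 1373.15 K
D = 5.8933e-04 * exp(-178e3 / (8.314 * 1373.15)) = 9.97682e-11 m^2/s
Step 2: L = 2*sqrt(D*t)
t = 9 h = 32400 s
L = 2*sqrt(9.97682e-11 * 32400) = 3.596e-03 m


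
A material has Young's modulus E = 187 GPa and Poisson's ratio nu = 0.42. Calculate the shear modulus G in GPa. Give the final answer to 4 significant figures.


G = E / (2*(1+nu))
G = 187 / (2*(1+0.42))
G = 65.85 GPa


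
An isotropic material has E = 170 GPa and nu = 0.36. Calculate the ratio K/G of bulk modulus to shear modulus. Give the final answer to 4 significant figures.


G = E / (2*(1+nu))
G = 170 / (2*(1+0.36)) = 62.5 GPa
K = E / (3*(1-2*nu))
K = 170 / (3*(1-2*0.36)) = 202.381 GPa
K/G = 202.381 / 62.5 = 3.238


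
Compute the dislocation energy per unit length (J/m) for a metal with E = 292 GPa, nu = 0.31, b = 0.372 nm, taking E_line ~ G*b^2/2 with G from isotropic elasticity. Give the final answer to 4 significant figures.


Step 1: G = E / (2*(1+nu))
G = 292 / (2*(1+0.31)) = 111.45 GPa = 1.1145e+11 Pa
Step 2: E_line = G*b^2/2
b = 0.372 nm = 3.72e-10 m
E_line = 0.5 * 1.1145e+11 * (3.72e-10)^2 = 7.711e-09 J/m


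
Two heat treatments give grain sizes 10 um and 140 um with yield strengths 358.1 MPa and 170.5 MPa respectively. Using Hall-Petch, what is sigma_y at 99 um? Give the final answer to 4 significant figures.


sigma_y = sigma0 + k / sqrt(d)
1/sqrt(d1) = 1/sqrt(1e-05) = 316.228;  1/sqrt(d2) = 84.5154
k = (sigma1 - sigma2) / (1/sqrt(d1) - 1/sqrt(d2)) = (358.1 - 170.5) / (316.228 - 84.5154) = 0.809625 MPa*m^0.5
sigma0 = sigma1 - k/sqrt(d1) = 358.1 - 0.809625*316.228 = 102.074 MPa
sigma_y(d3) = 102.074 + 0.809625 / sqrt(9.9e-05) = 183.4 MPa


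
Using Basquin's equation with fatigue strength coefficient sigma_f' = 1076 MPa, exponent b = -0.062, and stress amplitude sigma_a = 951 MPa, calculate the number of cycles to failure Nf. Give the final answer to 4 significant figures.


sigma_a = sigma_f' * (2*Nf)^b
2*Nf = (sigma_a / sigma_f')^(1/b)
2*Nf = (951 / 1076)^(1/-0.062)
2*Nf = 7.32872
Nf = 3.664 cycles


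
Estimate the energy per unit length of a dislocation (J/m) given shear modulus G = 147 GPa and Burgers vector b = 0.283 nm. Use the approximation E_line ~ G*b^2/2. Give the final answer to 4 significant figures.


E = G*b^2/2
b = 0.283 nm = 2.83e-10 m
G = 147 GPa = 1.47e+11 Pa
E = 0.5 * 1.47e+11 * (2.83e-10)^2
E = 5.887e-09 J/m


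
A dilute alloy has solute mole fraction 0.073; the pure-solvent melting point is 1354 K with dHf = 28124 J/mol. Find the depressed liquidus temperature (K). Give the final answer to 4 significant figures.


dT = R*Tm^2*x / dHf
dT = 8.314 * 1354^2 * 0.073 / 28124
dT = 39.5634 K
T_new = 1354 - 39.5634 = 1314 K


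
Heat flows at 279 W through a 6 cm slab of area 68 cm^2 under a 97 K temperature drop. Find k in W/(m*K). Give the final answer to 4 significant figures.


k = Q*L / (A*dT)
L = 0.06 m, A = 6.8e-03 m^2
k = 279 * 0.06 / (6.8e-03 * 97)
k = 25.38 W/(m*K)


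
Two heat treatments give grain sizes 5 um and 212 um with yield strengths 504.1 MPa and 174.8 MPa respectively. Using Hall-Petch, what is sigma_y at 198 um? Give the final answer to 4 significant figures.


sigma_y = sigma0 + k / sqrt(d)
1/sqrt(d1) = 1/sqrt(5e-06) = 447.214;  1/sqrt(d2) = 68.6803
k = (sigma1 - sigma2) / (1/sqrt(d1) - 1/sqrt(d2)) = (504.1 - 174.8) / (447.214 - 68.6803) = 0.869937 MPa*m^0.5
sigma0 = sigma1 - k/sqrt(d1) = 504.1 - 0.869937*447.214 = 115.053 MPa
sigma_y(d3) = 115.053 + 0.869937 / sqrt(1.98e-04) = 176.9 MPa


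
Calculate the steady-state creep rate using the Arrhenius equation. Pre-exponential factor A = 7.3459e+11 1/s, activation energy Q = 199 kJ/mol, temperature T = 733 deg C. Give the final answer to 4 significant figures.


rate = A * exp(-Q / (R*T))
T = 733 + 273.15 = 1006.15 K
rate = 7.3459e+11 * exp(-199e3 / (8.314 * 1006.15))
rate = 34.24 1/s


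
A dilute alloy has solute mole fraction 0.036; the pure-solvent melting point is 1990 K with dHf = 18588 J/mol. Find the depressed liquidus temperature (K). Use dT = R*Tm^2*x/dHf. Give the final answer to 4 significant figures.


dT = R*Tm^2*x / dHf
dT = 8.314 * 1990^2 * 0.036 / 18588
dT = 63.7655 K
T_new = 1990 - 63.7655 = 1926 K


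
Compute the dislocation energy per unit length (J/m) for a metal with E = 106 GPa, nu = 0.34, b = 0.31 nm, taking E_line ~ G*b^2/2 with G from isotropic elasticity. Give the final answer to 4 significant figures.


Step 1: G = E / (2*(1+nu))
G = 106 / (2*(1+0.34)) = 39.5522 GPa = 3.95522e+10 Pa
Step 2: E_line = G*b^2/2
b = 0.31 nm = 3.1e-10 m
E_line = 0.5 * 3.95522e+10 * (3.1e-10)^2 = 1.9e-09 J/m


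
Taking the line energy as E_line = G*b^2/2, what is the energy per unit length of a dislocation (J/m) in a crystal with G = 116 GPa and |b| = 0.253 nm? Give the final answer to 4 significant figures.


E = G*b^2/2
b = 0.253 nm = 2.53e-10 m
G = 116 GPa = 1.16e+11 Pa
E = 0.5 * 1.16e+11 * (2.53e-10)^2
E = 3.713e-09 J/m


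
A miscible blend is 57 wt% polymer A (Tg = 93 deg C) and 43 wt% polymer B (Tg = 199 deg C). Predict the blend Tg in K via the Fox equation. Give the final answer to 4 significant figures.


1/Tg = w1/Tg1 + w2/Tg2 (in Kelvin)
Tg1 = 366.15 K, Tg2 = 472.15 K
1/Tg = 0.57/366.15 + 0.43/472.15
Tg = 405.3 K


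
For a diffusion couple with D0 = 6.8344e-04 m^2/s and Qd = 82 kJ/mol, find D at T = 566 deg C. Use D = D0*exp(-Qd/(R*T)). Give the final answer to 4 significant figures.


D = D0 * exp(-Qd / (R*T))
T = 839.15 K
D = 6.8344e-04 * exp(-82e3 / (8.314 * 839.15))
D = 5.373e-09 m^2/s


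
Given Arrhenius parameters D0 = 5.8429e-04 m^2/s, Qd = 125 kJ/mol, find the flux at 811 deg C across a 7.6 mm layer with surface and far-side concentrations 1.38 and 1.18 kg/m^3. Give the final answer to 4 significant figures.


Step 1: D = D0 * exp(-Qd/(R*T))
T = 811 + 273.15 = 1084.15 K
D = 5.8429e-04 * exp(-125e3 / (8.314 * 1084.15)) = 5.54469e-10 m^2/s
Step 2: J = D * (C1 - C2) / dx
J = 5.54469e-10 * (1.38 - 1.18) / 7.6e-03
J = 1.459e-08 kg/(m^2*s)


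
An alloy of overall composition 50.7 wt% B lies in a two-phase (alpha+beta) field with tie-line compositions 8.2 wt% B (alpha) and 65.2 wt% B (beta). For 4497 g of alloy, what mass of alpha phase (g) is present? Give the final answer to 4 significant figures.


f_alpha = (C_beta - C0) / (C_beta - C_alpha)
f_alpha = (65.2 - 50.7) / (65.2 - 8.2) = 0.254386
m_alpha = f_alpha * m_total = 0.254386 * 4497 = 1144 g


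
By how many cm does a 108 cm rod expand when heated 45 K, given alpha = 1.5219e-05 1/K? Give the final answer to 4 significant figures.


dL = L0 * alpha * dT
dL = 108 * 1.5219e-05 * 45
dL = 0.07396 cm


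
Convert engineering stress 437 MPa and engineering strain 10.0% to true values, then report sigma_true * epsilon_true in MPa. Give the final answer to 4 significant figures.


sigma_true = sigma_eng * (1 + epsilon_eng)
sigma_true = 437 * (1 + 0.1) = 480.7 MPa
epsilon_true = ln(1 + epsilon_eng)
epsilon_true = ln(1 + 0.1) = 0.0953102
sigma_true * epsilon_true = 480.7 * 0.0953102 = 45.82 MPa


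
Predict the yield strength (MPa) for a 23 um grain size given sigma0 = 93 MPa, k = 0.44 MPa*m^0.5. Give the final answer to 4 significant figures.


sigma_y = sigma0 + k / sqrt(d)
d = 23 um = 2.3e-05 m
sigma_y = 93 + 0.44 / sqrt(2.3e-05)
sigma_y = 184.7 MPa


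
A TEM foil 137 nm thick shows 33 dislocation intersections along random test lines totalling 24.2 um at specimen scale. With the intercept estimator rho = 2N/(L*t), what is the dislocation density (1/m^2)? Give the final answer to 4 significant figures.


rho = 2N / (L * t)
L = 24.2 um = 2.42e-05 m, t = 137 nm = 1.37e-07 m
rho = 2 * 33 / (2.42e-05 * 1.37e-07)
rho = 1.991e+13 1/m^2


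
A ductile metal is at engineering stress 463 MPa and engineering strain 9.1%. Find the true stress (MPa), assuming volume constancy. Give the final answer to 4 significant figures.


sigma_true = sigma_eng * (1 + epsilon_eng)
sigma_true = 463 * (1 + 0.091)
sigma_true = 505.1 MPa


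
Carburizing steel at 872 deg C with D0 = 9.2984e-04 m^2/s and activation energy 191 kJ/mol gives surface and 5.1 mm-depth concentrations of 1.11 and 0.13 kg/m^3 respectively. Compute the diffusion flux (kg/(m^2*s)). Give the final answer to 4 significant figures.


Step 1: D = D0 * exp(-Qd/(R*T))
T = 872 + 273.15 = 1145.15 K
D = 9.2984e-04 * exp(-191e3 / (8.314 * 1145.15)) = 1.80243e-12 m^2/s
Step 2: J = D * (C1 - C2) / dx
J = 1.80243e-12 * (1.11 - 0.13) / 5.1e-03
J = 3.463e-10 kg/(m^2*s)


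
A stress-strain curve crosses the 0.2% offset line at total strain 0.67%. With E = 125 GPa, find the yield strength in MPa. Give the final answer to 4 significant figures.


Offset strain = 0.002
Elastic strain at yield = total_strain - offset = 6.7e-03 - 0.002 = 4.7e-03
sigma_y = E * elastic_strain = 125000 * 4.7e-03
sigma_y = 587.5 MPa


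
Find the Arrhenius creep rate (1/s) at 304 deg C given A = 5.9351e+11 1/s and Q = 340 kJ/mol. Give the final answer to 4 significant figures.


rate = A * exp(-Q / (R*T))
T = 304 + 273.15 = 577.15 K
rate = 5.9351e+11 * exp(-340e3 / (8.314 * 577.15))
rate = 1.002e-19 1/s


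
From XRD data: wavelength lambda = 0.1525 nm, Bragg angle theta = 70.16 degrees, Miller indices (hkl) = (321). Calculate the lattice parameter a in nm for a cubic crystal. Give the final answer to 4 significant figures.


d = lambda / (2*sin(theta))
d = 0.1525 / (2*sin(70.16 deg))
d = 0.0810615 nm
a = d * sqrt(h^2+k^2+l^2) = 0.0810615 * sqrt(14)
a = 0.3033 nm


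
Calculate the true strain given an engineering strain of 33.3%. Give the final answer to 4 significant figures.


epsilon_true = ln(1 + epsilon_eng)
epsilon_true = ln(1 + 0.333)
epsilon_true = 0.2874


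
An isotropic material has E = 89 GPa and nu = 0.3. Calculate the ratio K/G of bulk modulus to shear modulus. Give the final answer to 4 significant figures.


G = E / (2*(1+nu))
G = 89 / (2*(1+0.3)) = 34.2308 GPa
K = E / (3*(1-2*nu))
K = 89 / (3*(1-2*0.3)) = 74.1667 GPa
K/G = 74.1667 / 34.2308 = 2.167


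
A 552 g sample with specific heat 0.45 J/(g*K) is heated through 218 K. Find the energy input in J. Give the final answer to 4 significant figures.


Q = m * cp * dT
Q = 552 * 0.45 * 218
Q = 54150 J


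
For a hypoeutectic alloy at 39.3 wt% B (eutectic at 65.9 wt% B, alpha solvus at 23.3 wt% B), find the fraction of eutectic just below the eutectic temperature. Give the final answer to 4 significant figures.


f_primary = (C_e - C0) / (C_e - C_alpha_max)
f_primary = (65.9 - 39.3) / (65.9 - 23.3)
f_primary = 0.624413
f_eutectic = 1 - 0.624413 = 0.3756


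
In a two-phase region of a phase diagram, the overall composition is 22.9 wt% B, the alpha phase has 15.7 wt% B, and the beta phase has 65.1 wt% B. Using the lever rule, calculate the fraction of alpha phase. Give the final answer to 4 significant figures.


f_alpha = (C_beta - C0) / (C_beta - C_alpha)
f_alpha = (65.1 - 22.9) / (65.1 - 15.7)
f_alpha = 0.8543


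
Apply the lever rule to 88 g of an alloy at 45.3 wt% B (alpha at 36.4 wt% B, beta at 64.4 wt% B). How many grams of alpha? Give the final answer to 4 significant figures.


f_alpha = (C_beta - C0) / (C_beta - C_alpha)
f_alpha = (64.4 - 45.3) / (64.4 - 36.4) = 0.682143
m_alpha = f_alpha * m_total = 0.682143 * 88 = 60.03 g


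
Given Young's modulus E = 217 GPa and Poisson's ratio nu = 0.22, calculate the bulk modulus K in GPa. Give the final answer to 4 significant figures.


K = E / (3*(1-2*nu))
K = 217 / (3*(1-2*0.22))
K = 129.2 GPa


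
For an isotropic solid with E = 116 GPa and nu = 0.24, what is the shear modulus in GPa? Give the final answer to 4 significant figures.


G = E / (2*(1+nu))
G = 116 / (2*(1+0.24))
G = 46.77 GPa


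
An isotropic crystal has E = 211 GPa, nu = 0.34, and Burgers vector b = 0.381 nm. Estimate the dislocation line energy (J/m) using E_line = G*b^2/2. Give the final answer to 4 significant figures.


Step 1: G = E / (2*(1+nu))
G = 211 / (2*(1+0.34)) = 78.7313 GPa = 7.87313e+10 Pa
Step 2: E_line = G*b^2/2
b = 0.381 nm = 3.81e-10 m
E_line = 0.5 * 7.87313e+10 * (3.81e-10)^2 = 5.714e-09 J/m


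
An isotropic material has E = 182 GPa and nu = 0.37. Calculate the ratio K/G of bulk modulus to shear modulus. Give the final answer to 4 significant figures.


G = E / (2*(1+nu))
G = 182 / (2*(1+0.37)) = 66.4234 GPa
K = E / (3*(1-2*nu))
K = 182 / (3*(1-2*0.37)) = 233.333 GPa
K/G = 233.333 / 66.4234 = 3.513


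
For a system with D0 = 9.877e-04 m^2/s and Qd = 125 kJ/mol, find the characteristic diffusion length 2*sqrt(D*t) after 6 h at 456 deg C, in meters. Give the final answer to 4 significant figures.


Step 1: D = D0 * exp(-Qd/(R*T))
T = 729.15 K
D = 9.877e-04 * exp(-125e3 / (8.314 * 729.15)) = 1.09544e-12 m^2/s
Step 2: L = 2*sqrt(D*t)
t = 6 h = 21600 s
L = 2*sqrt(1.09544e-12 * 21600) = 3.076e-04 m


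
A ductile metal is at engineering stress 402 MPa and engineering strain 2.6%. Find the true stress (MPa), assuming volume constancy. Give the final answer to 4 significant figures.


sigma_true = sigma_eng * (1 + epsilon_eng)
sigma_true = 402 * (1 + 0.026)
sigma_true = 412.5 MPa


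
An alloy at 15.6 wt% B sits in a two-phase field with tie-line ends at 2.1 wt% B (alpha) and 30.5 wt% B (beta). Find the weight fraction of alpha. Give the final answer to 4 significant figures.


f_alpha = (C_beta - C0) / (C_beta - C_alpha)
f_alpha = (30.5 - 15.6) / (30.5 - 2.1)
f_alpha = 0.5246


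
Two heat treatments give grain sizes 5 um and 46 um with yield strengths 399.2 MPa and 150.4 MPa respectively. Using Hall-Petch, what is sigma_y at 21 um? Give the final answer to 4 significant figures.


sigma_y = sigma0 + k / sqrt(d)
1/sqrt(d1) = 1/sqrt(5e-06) = 447.214;  1/sqrt(d2) = 147.442
k = (sigma1 - sigma2) / (1/sqrt(d1) - 1/sqrt(d2)) = (399.2 - 150.4) / (447.214 - 147.442) = 0.829965 MPa*m^0.5
sigma0 = sigma1 - k/sqrt(d1) = 399.2 - 0.829965*447.214 = 28.0283 MPa
sigma_y(d3) = 28.0283 + 0.829965 / sqrt(2.1e-05) = 209.1 MPa


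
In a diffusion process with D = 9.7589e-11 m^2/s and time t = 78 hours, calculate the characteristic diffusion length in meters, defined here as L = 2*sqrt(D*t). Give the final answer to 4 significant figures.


t = 78 hr = 280800 s
Diffusion length = 2*sqrt(D*t)
= 2*sqrt(9.7589e-11 * 280800)
= 0.01047 m


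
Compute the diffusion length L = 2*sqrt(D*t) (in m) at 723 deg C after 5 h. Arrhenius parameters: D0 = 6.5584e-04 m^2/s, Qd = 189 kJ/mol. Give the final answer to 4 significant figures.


Step 1: D = D0 * exp(-Qd/(R*T))
T = 996.15 K
D = 6.5584e-04 * exp(-189e3 / (8.314 * 996.15)) = 8.05263e-14 m^2/s
Step 2: L = 2*sqrt(D*t)
t = 5 h = 18000 s
L = 2*sqrt(8.05263e-14 * 18000) = 7.614e-05 m


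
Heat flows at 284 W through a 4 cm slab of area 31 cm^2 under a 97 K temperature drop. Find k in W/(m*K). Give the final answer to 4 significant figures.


k = Q*L / (A*dT)
L = 0.04 m, A = 3.1e-03 m^2
k = 284 * 0.04 / (3.1e-03 * 97)
k = 37.78 W/(m*K)


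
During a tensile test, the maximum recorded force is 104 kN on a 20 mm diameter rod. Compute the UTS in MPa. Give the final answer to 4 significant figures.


A0 = pi*(d/2)^2 = pi*(20/2)^2 = 314.159 mm^2
UTS = F_max / A0 = 104*1000 / 314.159
UTS = 331 MPa


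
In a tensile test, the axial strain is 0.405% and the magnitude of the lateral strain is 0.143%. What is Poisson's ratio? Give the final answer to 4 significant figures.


nu = -epsilon_lat / epsilon_axial
Lateral strain is contraction (negative), so using magnitudes:
nu = 0.143 / 0.405
nu = 0.3531


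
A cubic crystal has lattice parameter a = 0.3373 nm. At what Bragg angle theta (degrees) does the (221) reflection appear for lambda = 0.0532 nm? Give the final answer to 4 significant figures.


d = a / sqrt(h^2+k^2+l^2)
d = 0.3373 / sqrt(9) = 0.112433 nm
lambda = 2*d*sin(theta)  =>  sin(theta) = lambda / (2*d)
sin(theta) = 0.0532 / (2 * 0.112433) = 0.236585
theta = 13.69 deg


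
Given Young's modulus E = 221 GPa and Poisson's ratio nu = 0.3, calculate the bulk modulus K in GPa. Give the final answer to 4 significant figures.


K = E / (3*(1-2*nu))
K = 221 / (3*(1-2*0.3))
K = 184.2 GPa


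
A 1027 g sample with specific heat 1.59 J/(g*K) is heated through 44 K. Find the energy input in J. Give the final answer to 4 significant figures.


Q = m * cp * dT
Q = 1027 * 1.59 * 44
Q = 71850 J


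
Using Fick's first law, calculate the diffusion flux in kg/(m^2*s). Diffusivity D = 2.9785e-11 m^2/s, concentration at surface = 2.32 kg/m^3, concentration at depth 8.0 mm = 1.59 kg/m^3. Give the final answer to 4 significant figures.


J = -D * (dC/dx) = D * (C1 - C2) / dx
J = 2.9785e-11 * (2.32 - 1.59) / 8e-03
J = 2.718e-09 kg/(m^2*s)


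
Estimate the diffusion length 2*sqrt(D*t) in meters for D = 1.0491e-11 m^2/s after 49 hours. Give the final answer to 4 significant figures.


t = 49 hr = 176400 s
Diffusion length = 2*sqrt(D*t)
= 2*sqrt(1.0491e-11 * 176400)
= 2.721e-03 m


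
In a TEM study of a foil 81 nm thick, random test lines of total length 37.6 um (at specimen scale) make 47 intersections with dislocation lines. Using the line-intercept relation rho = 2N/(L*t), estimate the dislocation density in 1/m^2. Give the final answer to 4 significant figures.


rho = 2N / (L * t)
L = 37.6 um = 3.76e-05 m, t = 81 nm = 8.1e-08 m
rho = 2 * 47 / (3.76e-05 * 8.1e-08)
rho = 3.086e+13 1/m^2


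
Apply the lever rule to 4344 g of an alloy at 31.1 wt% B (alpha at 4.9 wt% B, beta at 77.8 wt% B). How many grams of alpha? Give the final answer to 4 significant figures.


f_alpha = (C_beta - C0) / (C_beta - C_alpha)
f_alpha = (77.8 - 31.1) / (77.8 - 4.9) = 0.640604
m_alpha = f_alpha * m_total = 0.640604 * 4344 = 2783 g


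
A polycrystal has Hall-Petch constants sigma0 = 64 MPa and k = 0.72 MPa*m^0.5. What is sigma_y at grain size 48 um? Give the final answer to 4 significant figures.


sigma_y = sigma0 + k / sqrt(d)
d = 48 um = 4.8e-05 m
sigma_y = 64 + 0.72 / sqrt(4.8e-05)
sigma_y = 167.9 MPa


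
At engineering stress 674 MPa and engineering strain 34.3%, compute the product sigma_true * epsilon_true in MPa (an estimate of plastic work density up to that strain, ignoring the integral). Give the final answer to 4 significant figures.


sigma_true = sigma_eng * (1 + epsilon_eng)
sigma_true = 674 * (1 + 0.343) = 905.182 MPa
epsilon_true = ln(1 + epsilon_eng)
epsilon_true = ln(1 + 0.343) = 0.294906
sigma_true * epsilon_true = 905.182 * 0.294906 = 266.9 MPa


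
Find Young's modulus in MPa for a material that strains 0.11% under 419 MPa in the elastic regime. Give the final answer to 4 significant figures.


E = sigma / epsilon
epsilon = 0.11% = 1.1e-03
E = 419 / 1.1e-03
E = 380900 MPa


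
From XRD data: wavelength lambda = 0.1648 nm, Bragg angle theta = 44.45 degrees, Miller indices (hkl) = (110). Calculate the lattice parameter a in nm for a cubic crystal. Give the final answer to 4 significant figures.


d = lambda / (2*sin(theta))
d = 0.1648 / (2*sin(44.45 deg))
d = 0.117666 nm
a = d * sqrt(h^2+k^2+l^2) = 0.117666 * sqrt(2)
a = 0.1664 nm


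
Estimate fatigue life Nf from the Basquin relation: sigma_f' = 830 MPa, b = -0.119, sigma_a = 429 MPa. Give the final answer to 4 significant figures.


sigma_a = sigma_f' * (2*Nf)^b
2*Nf = (sigma_a / sigma_f')^(1/b)
2*Nf = (429 / 830)^(1/-0.119)
2*Nf = 256.199
Nf = 128.1 cycles


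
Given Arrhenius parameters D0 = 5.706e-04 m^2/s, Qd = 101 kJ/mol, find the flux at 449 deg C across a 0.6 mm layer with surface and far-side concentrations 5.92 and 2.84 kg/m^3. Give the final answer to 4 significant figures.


Step 1: D = D0 * exp(-Qd/(R*T))
T = 449 + 273.15 = 722.15 K
D = 5.706e-04 * exp(-101e3 / (8.314 * 722.15)) = 2.82178e-11 m^2/s
Step 2: J = D * (C1 - C2) / dx
J = 2.82178e-11 * (5.92 - 2.84) / 6e-04
J = 1.449e-07 kg/(m^2*s)


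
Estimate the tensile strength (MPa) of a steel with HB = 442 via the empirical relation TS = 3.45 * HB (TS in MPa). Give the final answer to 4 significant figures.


TS (MPa) = 3.45 * HB
TS = 3.45 * 442
TS = 1525 MPa


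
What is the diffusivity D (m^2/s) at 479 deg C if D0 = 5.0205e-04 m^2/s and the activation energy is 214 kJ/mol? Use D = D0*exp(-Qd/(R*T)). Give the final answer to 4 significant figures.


D = D0 * exp(-Qd / (R*T))
T = 752.15 K
D = 5.0205e-04 * exp(-214e3 / (8.314 * 752.15))
D = 6.895e-19 m^2/s


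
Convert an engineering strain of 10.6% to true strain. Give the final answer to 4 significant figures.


epsilon_true = ln(1 + epsilon_eng)
epsilon_true = ln(1 + 0.106)
epsilon_true = 0.1007


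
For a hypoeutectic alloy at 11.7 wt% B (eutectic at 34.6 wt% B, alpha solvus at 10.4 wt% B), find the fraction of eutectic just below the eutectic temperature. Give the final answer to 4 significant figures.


f_primary = (C_e - C0) / (C_e - C_alpha_max)
f_primary = (34.6 - 11.7) / (34.6 - 10.4)
f_primary = 0.946281
f_eutectic = 1 - 0.946281 = 0.05372


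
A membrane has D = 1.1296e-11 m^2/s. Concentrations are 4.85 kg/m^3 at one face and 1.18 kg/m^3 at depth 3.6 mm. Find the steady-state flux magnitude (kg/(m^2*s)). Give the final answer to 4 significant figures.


J = -D * (dC/dx) = D * (C1 - C2) / dx
J = 1.1296e-11 * (4.85 - 1.18) / 3.6e-03
J = 1.152e-08 kg/(m^2*s)


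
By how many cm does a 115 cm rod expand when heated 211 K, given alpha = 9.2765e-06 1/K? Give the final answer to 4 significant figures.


dL = L0 * alpha * dT
dL = 115 * 9.2765e-06 * 211
dL = 0.2251 cm


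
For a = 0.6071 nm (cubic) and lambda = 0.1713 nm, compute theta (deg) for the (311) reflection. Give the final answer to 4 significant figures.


d = a / sqrt(h^2+k^2+l^2)
d = 0.6071 / sqrt(11) = 0.183048 nm
lambda = 2*d*sin(theta)  =>  sin(theta) = lambda / (2*d)
sin(theta) = 0.1713 / (2 * 0.183048) = 0.467911
theta = 27.9 deg


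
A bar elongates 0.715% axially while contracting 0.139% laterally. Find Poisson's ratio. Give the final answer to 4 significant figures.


nu = -epsilon_lat / epsilon_axial
Lateral strain is contraction (negative), so using magnitudes:
nu = 0.139 / 0.715
nu = 0.1944


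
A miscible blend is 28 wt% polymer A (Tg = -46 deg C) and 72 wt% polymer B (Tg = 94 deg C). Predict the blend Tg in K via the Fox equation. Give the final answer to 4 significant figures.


1/Tg = w1/Tg1 + w2/Tg2 (in Kelvin)
Tg1 = 227.15 K, Tg2 = 367.15 K
1/Tg = 0.28/227.15 + 0.72/367.15
Tg = 313.1 K


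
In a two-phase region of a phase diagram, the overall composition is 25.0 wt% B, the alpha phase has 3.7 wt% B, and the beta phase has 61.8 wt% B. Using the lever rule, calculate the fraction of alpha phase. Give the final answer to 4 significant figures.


f_alpha = (C_beta - C0) / (C_beta - C_alpha)
f_alpha = (61.8 - 25.0) / (61.8 - 3.7)
f_alpha = 0.6334


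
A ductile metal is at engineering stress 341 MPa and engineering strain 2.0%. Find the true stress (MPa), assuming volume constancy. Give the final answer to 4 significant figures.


sigma_true = sigma_eng * (1 + epsilon_eng)
sigma_true = 341 * (1 + 0.02)
sigma_true = 347.8 MPa


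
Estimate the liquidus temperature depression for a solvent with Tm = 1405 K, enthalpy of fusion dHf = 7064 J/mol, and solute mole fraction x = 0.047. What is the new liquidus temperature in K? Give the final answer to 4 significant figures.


dT = R*Tm^2*x / dHf
dT = 8.314 * 1405^2 * 0.047 / 7064
dT = 109.197 K
T_new = 1405 - 109.197 = 1296 K


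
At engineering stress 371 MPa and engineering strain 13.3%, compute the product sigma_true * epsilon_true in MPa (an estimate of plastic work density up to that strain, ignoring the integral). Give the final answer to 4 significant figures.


sigma_true = sigma_eng * (1 + epsilon_eng)
sigma_true = 371 * (1 + 0.133) = 420.343 MPa
epsilon_true = ln(1 + epsilon_eng)
epsilon_true = ln(1 + 0.133) = 0.124869
sigma_true * epsilon_true = 420.343 * 0.124869 = 52.49 MPa


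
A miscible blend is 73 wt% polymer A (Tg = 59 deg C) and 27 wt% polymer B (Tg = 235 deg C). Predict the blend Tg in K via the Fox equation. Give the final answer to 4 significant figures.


1/Tg = w1/Tg1 + w2/Tg2 (in Kelvin)
Tg1 = 332.15 K, Tg2 = 508.15 K
1/Tg = 0.73/332.15 + 0.27/508.15
Tg = 366.4 K


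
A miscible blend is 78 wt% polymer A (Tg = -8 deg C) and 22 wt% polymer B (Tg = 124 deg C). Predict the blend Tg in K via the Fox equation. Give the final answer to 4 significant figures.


1/Tg = w1/Tg1 + w2/Tg2 (in Kelvin)
Tg1 = 265.15 K, Tg2 = 397.15 K
1/Tg = 0.78/265.15 + 0.22/397.15
Tg = 286.1 K


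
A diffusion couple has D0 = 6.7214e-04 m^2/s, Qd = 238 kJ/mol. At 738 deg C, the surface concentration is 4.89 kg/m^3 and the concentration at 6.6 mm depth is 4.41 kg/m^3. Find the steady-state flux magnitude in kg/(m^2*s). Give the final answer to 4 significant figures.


Step 1: D = D0 * exp(-Qd/(R*T))
T = 738 + 273.15 = 1011.15 K
D = 6.7214e-04 * exp(-238e3 / (8.314 * 1011.15)) = 3.4061e-16 m^2/s
Step 2: J = D * (C1 - C2) / dx
J = 3.4061e-16 * (4.89 - 4.41) / 6.6e-03
J = 2.477e-14 kg/(m^2*s)


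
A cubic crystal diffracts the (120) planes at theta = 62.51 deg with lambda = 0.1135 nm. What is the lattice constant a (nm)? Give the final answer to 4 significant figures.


d = lambda / (2*sin(theta))
d = 0.1135 / (2*sin(62.51 deg))
d = 0.0639731 nm
a = d * sqrt(h^2+k^2+l^2) = 0.0639731 * sqrt(5)
a = 0.143 nm


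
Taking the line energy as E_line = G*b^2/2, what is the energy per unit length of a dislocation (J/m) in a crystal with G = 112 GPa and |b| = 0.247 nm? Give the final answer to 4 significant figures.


E = G*b^2/2
b = 0.247 nm = 2.47e-10 m
G = 112 GPa = 1.12e+11 Pa
E = 0.5 * 1.12e+11 * (2.47e-10)^2
E = 3.417e-09 J/m


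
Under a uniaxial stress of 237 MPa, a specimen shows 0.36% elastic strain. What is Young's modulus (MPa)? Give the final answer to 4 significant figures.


E = sigma / epsilon
epsilon = 0.36% = 3.6e-03
E = 237 / 3.6e-03
E = 65830 MPa


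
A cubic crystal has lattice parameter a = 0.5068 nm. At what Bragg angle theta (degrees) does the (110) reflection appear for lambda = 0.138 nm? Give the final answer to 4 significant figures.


d = a / sqrt(h^2+k^2+l^2)
d = 0.5068 / sqrt(2) = 0.358362 nm
lambda = 2*d*sin(theta)  =>  sin(theta) = lambda / (2*d)
sin(theta) = 0.138 / (2 * 0.358362) = 0.192543
theta = 11.1 deg


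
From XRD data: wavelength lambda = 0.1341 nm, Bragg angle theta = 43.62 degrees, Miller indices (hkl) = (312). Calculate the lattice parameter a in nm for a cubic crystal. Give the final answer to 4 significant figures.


d = lambda / (2*sin(theta))
d = 0.1341 / (2*sin(43.62 deg))
d = 0.0971919 nm
a = d * sqrt(h^2+k^2+l^2) = 0.0971919 * sqrt(14)
a = 0.3637 nm


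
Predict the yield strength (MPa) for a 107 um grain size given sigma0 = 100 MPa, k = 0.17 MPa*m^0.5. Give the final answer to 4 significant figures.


sigma_y = sigma0 + k / sqrt(d)
d = 107 um = 1.07e-04 m
sigma_y = 100 + 0.17 / sqrt(1.07e-04)
sigma_y = 116.4 MPa


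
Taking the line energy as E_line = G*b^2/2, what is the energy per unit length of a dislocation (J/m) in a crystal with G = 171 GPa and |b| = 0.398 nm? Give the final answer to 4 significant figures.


E = G*b^2/2
b = 0.398 nm = 3.98e-10 m
G = 171 GPa = 1.71e+11 Pa
E = 0.5 * 1.71e+11 * (3.98e-10)^2
E = 1.354e-08 J/m


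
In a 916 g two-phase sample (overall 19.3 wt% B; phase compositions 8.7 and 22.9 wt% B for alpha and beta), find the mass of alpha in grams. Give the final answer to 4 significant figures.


f_alpha = (C_beta - C0) / (C_beta - C_alpha)
f_alpha = (22.9 - 19.3) / (22.9 - 8.7) = 0.253521
m_alpha = f_alpha * m_total = 0.253521 * 916 = 232.2 g


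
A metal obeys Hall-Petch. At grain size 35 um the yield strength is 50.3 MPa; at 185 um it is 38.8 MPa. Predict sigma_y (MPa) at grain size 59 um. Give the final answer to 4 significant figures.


sigma_y = sigma0 + k / sqrt(d)
1/sqrt(d1) = 1/sqrt(3.5e-05) = 169.031;  1/sqrt(d2) = 73.5215
k = (sigma1 - sigma2) / (1/sqrt(d1) - 1/sqrt(d2)) = (50.3 - 38.8) / (169.031 - 73.5215) = 0.120407 MPa*m^0.5
sigma0 = sigma1 - k/sqrt(d1) = 50.3 - 0.120407*169.031 = 29.9475 MPa
sigma_y(d3) = 29.9475 + 0.120407 / sqrt(5.9e-05) = 45.62 MPa


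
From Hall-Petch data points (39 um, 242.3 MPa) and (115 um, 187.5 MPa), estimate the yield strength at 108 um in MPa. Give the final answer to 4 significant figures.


sigma_y = sigma0 + k / sqrt(d)
1/sqrt(d1) = 1/sqrt(3.9e-05) = 160.128;  1/sqrt(d2) = 93.2505
k = (sigma1 - sigma2) / (1/sqrt(d1) - 1/sqrt(d2)) = (242.3 - 187.5) / (160.128 - 93.2505) = 0.819407 MPa*m^0.5
sigma0 = sigma1 - k/sqrt(d1) = 242.3 - 0.819407*160.128 = 111.09 MPa
sigma_y(d3) = 111.09 + 0.819407 / sqrt(1.08e-04) = 189.9 MPa


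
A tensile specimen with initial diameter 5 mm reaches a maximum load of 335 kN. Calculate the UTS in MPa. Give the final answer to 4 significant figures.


A0 = pi*(d/2)^2 = pi*(5/2)^2 = 19.635 mm^2
UTS = F_max / A0 = 335*1000 / 19.635
UTS = 17060 MPa


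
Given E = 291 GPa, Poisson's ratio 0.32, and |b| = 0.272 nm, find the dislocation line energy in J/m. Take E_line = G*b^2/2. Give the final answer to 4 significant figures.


Step 1: G = E / (2*(1+nu))
G = 291 / (2*(1+0.32)) = 110.227 GPa = 1.10227e+11 Pa
Step 2: E_line = G*b^2/2
b = 0.272 nm = 2.72e-10 m
E_line = 0.5 * 1.10227e+11 * (2.72e-10)^2 = 4.078e-09 J/m


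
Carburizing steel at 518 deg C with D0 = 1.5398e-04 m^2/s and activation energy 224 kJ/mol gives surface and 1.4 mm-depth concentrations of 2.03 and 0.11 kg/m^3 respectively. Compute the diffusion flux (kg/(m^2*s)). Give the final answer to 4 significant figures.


Step 1: D = D0 * exp(-Qd/(R*T))
T = 518 + 273.15 = 791.15 K
D = 1.5398e-04 * exp(-224e3 / (8.314 * 791.15)) = 2.49818e-19 m^2/s
Step 2: J = D * (C1 - C2) / dx
J = 2.49818e-19 * (2.03 - 0.11) / 1.4e-03
J = 3.426e-16 kg/(m^2*s)


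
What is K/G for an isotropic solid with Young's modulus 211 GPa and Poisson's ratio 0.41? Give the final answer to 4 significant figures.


G = E / (2*(1+nu))
G = 211 / (2*(1+0.41)) = 74.8227 GPa
K = E / (3*(1-2*nu))
K = 211 / (3*(1-2*0.41)) = 390.741 GPa
K/G = 390.741 / 74.8227 = 5.222


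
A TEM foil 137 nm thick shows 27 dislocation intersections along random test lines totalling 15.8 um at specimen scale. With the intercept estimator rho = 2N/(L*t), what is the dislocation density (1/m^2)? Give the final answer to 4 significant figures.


rho = 2N / (L * t)
L = 15.8 um = 1.58e-05 m, t = 137 nm = 1.37e-07 m
rho = 2 * 27 / (1.58e-05 * 1.37e-07)
rho = 2.495e+13 1/m^2


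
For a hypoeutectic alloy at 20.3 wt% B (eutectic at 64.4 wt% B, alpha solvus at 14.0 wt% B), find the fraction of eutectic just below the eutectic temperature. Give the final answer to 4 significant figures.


f_primary = (C_e - C0) / (C_e - C_alpha_max)
f_primary = (64.4 - 20.3) / (64.4 - 14.0)
f_primary = 0.875
f_eutectic = 1 - 0.875 = 0.125


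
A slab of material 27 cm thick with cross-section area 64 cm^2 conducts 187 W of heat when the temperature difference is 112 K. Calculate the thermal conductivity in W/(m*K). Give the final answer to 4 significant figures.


k = Q*L / (A*dT)
L = 0.27 m, A = 6.4e-03 m^2
k = 187 * 0.27 / (6.4e-03 * 112)
k = 70.44 W/(m*K)


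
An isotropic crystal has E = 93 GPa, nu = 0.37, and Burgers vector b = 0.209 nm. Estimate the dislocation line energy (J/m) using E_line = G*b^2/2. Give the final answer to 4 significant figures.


Step 1: G = E / (2*(1+nu))
G = 93 / (2*(1+0.37)) = 33.9416 GPa = 3.39416e+10 Pa
Step 2: E_line = G*b^2/2
b = 0.209 nm = 2.09e-10 m
E_line = 0.5 * 3.39416e+10 * (2.09e-10)^2 = 7.413e-10 J/m


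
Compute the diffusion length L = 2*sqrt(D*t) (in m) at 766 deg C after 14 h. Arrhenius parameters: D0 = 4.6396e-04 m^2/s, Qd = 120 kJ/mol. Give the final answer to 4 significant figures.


Step 1: D = D0 * exp(-Qd/(R*T))
T = 1039.15 K
D = 4.6396e-04 * exp(-120e3 / (8.314 * 1039.15)) = 4.30783e-10 m^2/s
Step 2: L = 2*sqrt(D*t)
t = 14 h = 50400 s
L = 2*sqrt(4.30783e-10 * 50400) = 9.319e-03 m


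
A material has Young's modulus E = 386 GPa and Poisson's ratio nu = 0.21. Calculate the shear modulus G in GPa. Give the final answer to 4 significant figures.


G = E / (2*(1+nu))
G = 386 / (2*(1+0.21))
G = 159.5 GPa


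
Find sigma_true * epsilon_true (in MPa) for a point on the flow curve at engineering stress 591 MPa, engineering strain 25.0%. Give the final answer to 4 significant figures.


sigma_true = sigma_eng * (1 + epsilon_eng)
sigma_true = 591 * (1 + 0.25) = 738.75 MPa
epsilon_true = ln(1 + epsilon_eng)
epsilon_true = ln(1 + 0.25) = 0.223144
sigma_true * epsilon_true = 738.75 * 0.223144 = 164.8 MPa


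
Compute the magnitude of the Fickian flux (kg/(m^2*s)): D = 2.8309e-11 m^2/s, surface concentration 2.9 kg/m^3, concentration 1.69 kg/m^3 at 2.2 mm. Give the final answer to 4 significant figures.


J = -D * (dC/dx) = D * (C1 - C2) / dx
J = 2.8309e-11 * (2.9 - 1.69) / 2.2e-03
J = 1.557e-08 kg/(m^2*s)


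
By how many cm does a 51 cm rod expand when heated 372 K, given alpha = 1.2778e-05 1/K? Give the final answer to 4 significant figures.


dL = L0 * alpha * dT
dL = 51 * 1.2778e-05 * 372
dL = 0.2424 cm


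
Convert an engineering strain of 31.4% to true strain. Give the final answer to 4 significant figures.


epsilon_true = ln(1 + epsilon_eng)
epsilon_true = ln(1 + 0.314)
epsilon_true = 0.2731


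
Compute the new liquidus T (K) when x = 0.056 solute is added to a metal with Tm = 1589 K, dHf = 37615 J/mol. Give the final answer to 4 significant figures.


dT = R*Tm^2*x / dHf
dT = 8.314 * 1589^2 * 0.056 / 37615
dT = 31.2525 K
T_new = 1589 - 31.2525 = 1558 K


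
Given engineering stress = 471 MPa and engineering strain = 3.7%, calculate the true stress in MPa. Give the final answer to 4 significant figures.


sigma_true = sigma_eng * (1 + epsilon_eng)
sigma_true = 471 * (1 + 0.037)
sigma_true = 488.4 MPa


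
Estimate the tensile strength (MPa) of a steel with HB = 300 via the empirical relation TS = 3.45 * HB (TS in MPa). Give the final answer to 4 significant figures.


TS (MPa) = 3.45 * HB
TS = 3.45 * 300
TS = 1035 MPa


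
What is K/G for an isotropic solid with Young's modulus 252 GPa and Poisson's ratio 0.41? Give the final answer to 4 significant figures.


G = E / (2*(1+nu))
G = 252 / (2*(1+0.41)) = 89.3617 GPa
K = E / (3*(1-2*nu))
K = 252 / (3*(1-2*0.41)) = 466.667 GPa
K/G = 466.667 / 89.3617 = 5.222


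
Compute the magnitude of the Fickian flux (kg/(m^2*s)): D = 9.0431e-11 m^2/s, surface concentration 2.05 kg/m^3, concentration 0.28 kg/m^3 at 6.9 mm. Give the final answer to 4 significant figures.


J = -D * (dC/dx) = D * (C1 - C2) / dx
J = 9.0431e-11 * (2.05 - 0.28) / 6.9e-03
J = 2.32e-08 kg/(m^2*s)


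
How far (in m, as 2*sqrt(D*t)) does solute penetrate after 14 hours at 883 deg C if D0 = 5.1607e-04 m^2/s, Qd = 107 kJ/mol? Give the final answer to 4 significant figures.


Step 1: D = D0 * exp(-Qd/(R*T))
T = 1156.15 K
D = 5.1607e-04 * exp(-107e3 / (8.314 * 1156.15)) = 7.55604e-09 m^2/s
Step 2: L = 2*sqrt(D*t)
t = 14 h = 50400 s
L = 2*sqrt(7.55604e-09 * 50400) = 0.03903 m


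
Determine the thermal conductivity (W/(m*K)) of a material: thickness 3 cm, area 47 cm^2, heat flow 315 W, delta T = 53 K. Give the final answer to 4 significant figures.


k = Q*L / (A*dT)
L = 0.03 m, A = 4.7e-03 m^2
k = 315 * 0.03 / (4.7e-03 * 53)
k = 37.94 W/(m*K)


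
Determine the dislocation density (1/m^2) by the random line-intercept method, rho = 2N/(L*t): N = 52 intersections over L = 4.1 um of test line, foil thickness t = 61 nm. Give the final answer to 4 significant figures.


rho = 2N / (L * t)
L = 4.1 um = 4.1e-06 m, t = 61 nm = 6.1e-08 m
rho = 2 * 52 / (4.1e-06 * 6.1e-08)
rho = 4.158e+14 1/m^2


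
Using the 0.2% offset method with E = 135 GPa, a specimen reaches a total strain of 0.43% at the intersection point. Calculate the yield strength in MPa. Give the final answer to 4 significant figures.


Offset strain = 0.002
Elastic strain at yield = total_strain - offset = 4.3e-03 - 0.002 = 2.3e-03
sigma_y = E * elastic_strain = 135000 * 2.3e-03
sigma_y = 310.5 MPa


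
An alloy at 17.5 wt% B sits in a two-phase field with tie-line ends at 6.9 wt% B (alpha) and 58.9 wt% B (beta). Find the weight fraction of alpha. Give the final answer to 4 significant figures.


f_alpha = (C_beta - C0) / (C_beta - C_alpha)
f_alpha = (58.9 - 17.5) / (58.9 - 6.9)
f_alpha = 0.7962


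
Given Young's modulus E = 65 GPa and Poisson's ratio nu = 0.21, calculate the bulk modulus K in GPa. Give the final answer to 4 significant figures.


K = E / (3*(1-2*nu))
K = 65 / (3*(1-2*0.21))
K = 37.36 GPa


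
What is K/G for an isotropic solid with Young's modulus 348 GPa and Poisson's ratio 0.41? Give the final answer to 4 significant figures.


G = E / (2*(1+nu))
G = 348 / (2*(1+0.41)) = 123.404 GPa
K = E / (3*(1-2*nu))
K = 348 / (3*(1-2*0.41)) = 644.444 GPa
K/G = 644.444 / 123.404 = 5.222


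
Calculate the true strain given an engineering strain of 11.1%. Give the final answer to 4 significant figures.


epsilon_true = ln(1 + epsilon_eng)
epsilon_true = ln(1 + 0.111)
epsilon_true = 0.1053


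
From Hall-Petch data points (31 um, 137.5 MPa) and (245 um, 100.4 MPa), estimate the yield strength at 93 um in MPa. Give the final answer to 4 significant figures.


sigma_y = sigma0 + k / sqrt(d)
1/sqrt(d1) = 1/sqrt(3.1e-05) = 179.605;  1/sqrt(d2) = 63.8877
k = (sigma1 - sigma2) / (1/sqrt(d1) - 1/sqrt(d2)) = (137.5 - 100.4) / (179.605 - 63.8877) = 0.320608 MPa*m^0.5
sigma0 = sigma1 - k/sqrt(d1) = 137.5 - 0.320608*179.605 = 79.9171 MPa
sigma_y(d3) = 79.9171 + 0.320608 / sqrt(9.3e-05) = 113.2 MPa
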